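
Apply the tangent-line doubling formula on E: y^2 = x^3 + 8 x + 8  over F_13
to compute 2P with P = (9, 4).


Doubling: s = (3 x1^2 + a) / (2 y1)
s = (3*9^2 + 8) / (2*4) mod 13 = 7
x3 = s^2 - 2 x1 mod 13 = 7^2 - 2*9 = 5
y3 = s (x1 - x3) - y1 mod 13 = 7 * (9 - 5) - 4 = 11

2P = (5, 11)


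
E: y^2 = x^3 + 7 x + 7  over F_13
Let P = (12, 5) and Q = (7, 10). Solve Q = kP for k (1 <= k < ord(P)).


Enumerate multiples of P until we hit Q = (7, 10):
  1P = (12, 5)
  2P = (3, 4)
  3P = (7, 10)
Match found at i = 3.

k = 3


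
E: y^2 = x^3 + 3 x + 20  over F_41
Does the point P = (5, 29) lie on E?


Check whether y^2 = x^3 + 3 x + 20 (mod 41) for (x, y) = (5, 29).
LHS: y^2 = 29^2 mod 41 = 21
RHS: x^3 + 3 x + 20 = 5^3 + 3*5 + 20 mod 41 = 37
LHS != RHS

No, not on the curve


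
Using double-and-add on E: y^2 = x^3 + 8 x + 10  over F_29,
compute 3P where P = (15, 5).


k = 3 = 11_2 (binary, LSB first: 11)
Double-and-add from P = (15, 5):
  bit 0 = 1: acc = O + (15, 5) = (15, 5)
  bit 1 = 1: acc = (15, 5) + (12, 23) = (9, 17)

3P = (9, 17)


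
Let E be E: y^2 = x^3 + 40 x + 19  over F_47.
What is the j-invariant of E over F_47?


Delta = -16(4 a^3 + 27 b^2) mod 47 = 44
-1728 * (4 a)^3 = -1728 * (4*40)^3 mod 47 = 14
j = 14 * 44^(-1) mod 47 = 11

j = 11 (mod 47)


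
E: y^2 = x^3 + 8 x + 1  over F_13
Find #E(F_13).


For each x in F_13, count y with y^2 = x^3 + 8 x + 1 mod 13:
  x = 0: RHS = 1, y in [1, 12]  -> 2 point(s)
  x = 1: RHS = 10, y in [6, 7]  -> 2 point(s)
  x = 2: RHS = 12, y in [5, 8]  -> 2 point(s)
  x = 3: RHS = 0, y in [0]  -> 1 point(s)
  x = 5: RHS = 10, y in [6, 7]  -> 2 point(s)
  x = 7: RHS = 10, y in [6, 7]  -> 2 point(s)
  x = 9: RHS = 9, y in [3, 10]  -> 2 point(s)
  x = 11: RHS = 3, y in [4, 9]  -> 2 point(s)
Affine points: 15. Add the point at infinity: total = 16.

#E(F_13) = 16


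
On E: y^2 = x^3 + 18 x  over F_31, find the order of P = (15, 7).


Compute successive multiples of P until we hit O:
  1P = (15, 7)
  2P = (10, 8)
  3P = (11, 17)
  4P = (19, 3)
  5P = (29, 7)
  6P = (18, 24)
  7P = (6, 13)
  8P = (7, 29)
  ... (continuing to 32P)
  32P = O

ord(P) = 32


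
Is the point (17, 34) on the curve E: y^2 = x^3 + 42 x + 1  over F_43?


Check whether y^2 = x^3 + 42 x + 1 (mod 43) for (x, y) = (17, 34).
LHS: y^2 = 34^2 mod 43 = 38
RHS: x^3 + 42 x + 1 = 17^3 + 42*17 + 1 mod 43 = 38
LHS = RHS

Yes, on the curve


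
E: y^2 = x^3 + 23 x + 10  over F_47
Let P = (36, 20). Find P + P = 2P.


Doubling: s = (3 x1^2 + a) / (2 y1)
s = (3*36^2 + 23) / (2*20) mod 47 = 12
x3 = s^2 - 2 x1 mod 47 = 12^2 - 2*36 = 25
y3 = s (x1 - x3) - y1 mod 47 = 12 * (36 - 25) - 20 = 18

2P = (25, 18)


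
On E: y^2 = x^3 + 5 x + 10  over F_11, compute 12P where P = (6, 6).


k = 12 = 1100_2 (binary, LSB first: 0011)
Double-and-add from P = (6, 6):
  bit 0 = 0: acc unchanged = O
  bit 1 = 0: acc unchanged = O
  bit 2 = 1: acc = O + (9, 6) = (9, 6)
  bit 3 = 1: acc = (9, 6) + (7, 6) = (6, 5)

12P = (6, 5)


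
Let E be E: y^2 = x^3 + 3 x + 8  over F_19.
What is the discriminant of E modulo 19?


4 a^3 + 27 b^2 = 4*3^3 + 27*8^2 = 108 + 1728 = 1836
Delta = -16 * (1836) = -29376
Delta mod 19 = 17

Delta = 17 (mod 19)


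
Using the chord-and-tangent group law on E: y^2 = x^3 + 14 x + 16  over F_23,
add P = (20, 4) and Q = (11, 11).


P != Q, so use the chord formula.
s = (y2 - y1) / (x2 - x1) = (7) / (14) mod 23 = 12
x3 = s^2 - x1 - x2 mod 23 = 12^2 - 20 - 11 = 21
y3 = s (x1 - x3) - y1 mod 23 = 12 * (20 - 21) - 4 = 7

P + Q = (21, 7)


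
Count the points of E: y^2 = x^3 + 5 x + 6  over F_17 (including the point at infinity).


For each x in F_17, count y with y^2 = x^3 + 5 x + 6 mod 17:
  x = 9: RHS = 15, y in [7, 10]  -> 2 point(s)
  x = 10: RHS = 2, y in [6, 11]  -> 2 point(s)
  x = 11: RHS = 15, y in [7, 10]  -> 2 point(s)
  x = 12: RHS = 9, y in [3, 14]  -> 2 point(s)
  x = 14: RHS = 15, y in [7, 10]  -> 2 point(s)
  x = 16: RHS = 0, y in [0]  -> 1 point(s)
Affine points: 11. Add the point at infinity: total = 12.

#E(F_17) = 12


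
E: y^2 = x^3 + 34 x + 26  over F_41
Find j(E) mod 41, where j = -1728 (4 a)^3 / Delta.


Delta = -16(4 a^3 + 27 b^2) mod 41 = 28
-1728 * (4 a)^3 = -1728 * (4*34)^3 mod 41 = 20
j = 20 * 28^(-1) mod 41 = 30

j = 30 (mod 41)


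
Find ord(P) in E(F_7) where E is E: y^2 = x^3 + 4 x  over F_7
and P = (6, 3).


Compute successive multiples of P until we hit O:
  1P = (6, 3)
  2P = (2, 4)
  3P = (3, 5)
  4P = (0, 0)
  5P = (3, 2)
  6P = (2, 3)
  7P = (6, 4)
  8P = O

ord(P) = 8


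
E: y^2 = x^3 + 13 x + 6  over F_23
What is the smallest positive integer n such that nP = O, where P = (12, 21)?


Compute successive multiples of P until we hit O:
  1P = (12, 21)
  2P = (3, 7)
  3P = (9, 22)
  4P = (20, 20)
  5P = (0, 12)
  6P = (13, 7)
  7P = (10, 20)
  8P = (7, 16)
  ... (continuing to 30P)
  30P = O

ord(P) = 30


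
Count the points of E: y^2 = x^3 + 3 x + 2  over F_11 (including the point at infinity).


For each x in F_11, count y with y^2 = x^3 + 3 x + 2 mod 11:
  x = 2: RHS = 5, y in [4, 7]  -> 2 point(s)
  x = 3: RHS = 5, y in [4, 7]  -> 2 point(s)
  x = 4: RHS = 1, y in [1, 10]  -> 2 point(s)
  x = 6: RHS = 5, y in [4, 7]  -> 2 point(s)
  x = 7: RHS = 3, y in [5, 6]  -> 2 point(s)
  x = 10: RHS = 9, y in [3, 8]  -> 2 point(s)
Affine points: 12. Add the point at infinity: total = 13.

#E(F_11) = 13


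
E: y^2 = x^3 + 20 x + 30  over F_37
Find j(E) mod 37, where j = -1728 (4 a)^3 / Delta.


Delta = -16(4 a^3 + 27 b^2) mod 37 = 2
-1728 * (4 a)^3 = -1728 * (4*20)^3 mod 37 = 8
j = 8 * 2^(-1) mod 37 = 4

j = 4 (mod 37)


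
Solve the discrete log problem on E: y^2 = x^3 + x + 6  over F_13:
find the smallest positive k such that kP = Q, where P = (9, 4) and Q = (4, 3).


Enumerate multiples of P until we hit Q = (4, 3):
  1P = (9, 4)
  2P = (12, 2)
  3P = (4, 10)
  4P = (3, 7)
  5P = (11, 10)
  6P = (2, 4)
  7P = (2, 9)
  8P = (11, 3)
  9P = (3, 6)
  10P = (4, 3)
Match found at i = 10.

k = 10


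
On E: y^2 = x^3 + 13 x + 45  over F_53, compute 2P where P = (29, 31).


Doubling: s = (3 x1^2 + a) / (2 y1)
s = (3*29^2 + 13) / (2*31) mod 53 = 5
x3 = s^2 - 2 x1 mod 53 = 5^2 - 2*29 = 20
y3 = s (x1 - x3) - y1 mod 53 = 5 * (29 - 20) - 31 = 14

2P = (20, 14)


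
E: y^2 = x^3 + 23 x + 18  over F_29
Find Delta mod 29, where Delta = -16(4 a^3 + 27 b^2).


4 a^3 + 27 b^2 = 4*23^3 + 27*18^2 = 48668 + 8748 = 57416
Delta = -16 * (57416) = -918656
Delta mod 29 = 6

Delta = 6 (mod 29)


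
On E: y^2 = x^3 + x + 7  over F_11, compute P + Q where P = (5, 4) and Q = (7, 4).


P != Q, so use the chord formula.
s = (y2 - y1) / (x2 - x1) = (0) / (2) mod 11 = 0
x3 = s^2 - x1 - x2 mod 11 = 0^2 - 5 - 7 = 10
y3 = s (x1 - x3) - y1 mod 11 = 0 * (5 - 10) - 4 = 7

P + Q = (10, 7)


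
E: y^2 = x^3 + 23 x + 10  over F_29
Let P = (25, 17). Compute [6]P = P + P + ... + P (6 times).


k = 6 = 110_2 (binary, LSB first: 011)
Double-and-add from P = (25, 17):
  bit 0 = 0: acc unchanged = O
  bit 1 = 1: acc = O + (2, 8) = (2, 8)
  bit 2 = 1: acc = (2, 8) + (12, 10) = (22, 17)

6P = (22, 17)


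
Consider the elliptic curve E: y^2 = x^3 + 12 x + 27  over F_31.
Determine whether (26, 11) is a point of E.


Check whether y^2 = x^3 + 12 x + 27 (mod 31) for (x, y) = (26, 11).
LHS: y^2 = 11^2 mod 31 = 28
RHS: x^3 + 12 x + 27 = 26^3 + 12*26 + 27 mod 31 = 28
LHS = RHS

Yes, on the curve


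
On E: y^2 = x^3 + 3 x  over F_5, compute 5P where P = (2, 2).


k = 5 = 101_2 (binary, LSB first: 101)
Double-and-add from P = (2, 2):
  bit 0 = 1: acc = O + (2, 2) = (2, 2)
  bit 1 = 0: acc unchanged = (2, 2)
  bit 2 = 1: acc = (2, 2) + (4, 4) = (0, 0)

5P = (0, 0)


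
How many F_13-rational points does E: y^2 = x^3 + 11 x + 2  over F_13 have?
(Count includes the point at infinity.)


For each x in F_13, count y with y^2 = x^3 + 11 x + 2 mod 13:
  x = 1: RHS = 1, y in [1, 12]  -> 2 point(s)
  x = 3: RHS = 10, y in [6, 7]  -> 2 point(s)
  x = 5: RHS = 0, y in [0]  -> 1 point(s)
  x = 8: RHS = 4, y in [2, 11]  -> 2 point(s)
  x = 12: RHS = 3, y in [4, 9]  -> 2 point(s)
Affine points: 9. Add the point at infinity: total = 10.

#E(F_13) = 10


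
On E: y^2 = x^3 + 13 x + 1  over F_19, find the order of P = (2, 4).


Compute successive multiples of P until we hit O:
  1P = (2, 4)
  2P = (12, 17)
  3P = (16, 12)
  4P = (18, 14)
  5P = (8, 16)
  6P = (13, 12)
  7P = (5, 18)
  8P = (0, 18)
  ... (continuing to 25P)
  25P = O

ord(P) = 25


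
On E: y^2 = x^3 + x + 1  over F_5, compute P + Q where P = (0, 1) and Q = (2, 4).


P != Q, so use the chord formula.
s = (y2 - y1) / (x2 - x1) = (3) / (2) mod 5 = 4
x3 = s^2 - x1 - x2 mod 5 = 4^2 - 0 - 2 = 4
y3 = s (x1 - x3) - y1 mod 5 = 4 * (0 - 4) - 1 = 3

P + Q = (4, 3)


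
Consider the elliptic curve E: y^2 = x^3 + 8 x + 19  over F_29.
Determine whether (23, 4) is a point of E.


Check whether y^2 = x^3 + 8 x + 19 (mod 29) for (x, y) = (23, 4).
LHS: y^2 = 4^2 mod 29 = 16
RHS: x^3 + 8 x + 19 = 23^3 + 8*23 + 19 mod 29 = 16
LHS = RHS

Yes, on the curve


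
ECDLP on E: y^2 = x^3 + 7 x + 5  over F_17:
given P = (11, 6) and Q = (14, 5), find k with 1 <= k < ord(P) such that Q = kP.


Enumerate multiples of P until we hit Q = (14, 5):
  1P = (11, 6)
  2P = (14, 12)
  3P = (13, 7)
  4P = (6, 5)
  5P = (15, 0)
  6P = (6, 12)
  7P = (13, 10)
  8P = (14, 5)
Match found at i = 8.

k = 8


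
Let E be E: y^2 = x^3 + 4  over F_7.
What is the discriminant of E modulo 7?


4 a^3 + 27 b^2 = 4*0^3 + 27*4^2 = 0 + 432 = 432
Delta = -16 * (432) = -6912
Delta mod 7 = 4

Delta = 4 (mod 7)


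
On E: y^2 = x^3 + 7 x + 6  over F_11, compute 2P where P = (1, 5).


Doubling: s = (3 x1^2 + a) / (2 y1)
s = (3*1^2 + 7) / (2*5) mod 11 = 1
x3 = s^2 - 2 x1 mod 11 = 1^2 - 2*1 = 10
y3 = s (x1 - x3) - y1 mod 11 = 1 * (1 - 10) - 5 = 8

2P = (10, 8)


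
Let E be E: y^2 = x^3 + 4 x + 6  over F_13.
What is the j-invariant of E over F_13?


Delta = -16(4 a^3 + 27 b^2) mod 13 = 8
-1728 * (4 a)^3 = -1728 * (4*4)^3 mod 13 = 1
j = 1 * 8^(-1) mod 13 = 5

j = 5 (mod 13)


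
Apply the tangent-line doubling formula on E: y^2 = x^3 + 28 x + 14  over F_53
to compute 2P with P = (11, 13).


Doubling: s = (3 x1^2 + a) / (2 y1)
s = (3*11^2 + 28) / (2*13) mod 53 = 13
x3 = s^2 - 2 x1 mod 53 = 13^2 - 2*11 = 41
y3 = s (x1 - x3) - y1 mod 53 = 13 * (11 - 41) - 13 = 21

2P = (41, 21)


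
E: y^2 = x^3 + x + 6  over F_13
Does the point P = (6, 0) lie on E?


Check whether y^2 = x^3 + 1 x + 6 (mod 13) for (x, y) = (6, 0).
LHS: y^2 = 0^2 mod 13 = 0
RHS: x^3 + 1 x + 6 = 6^3 + 1*6 + 6 mod 13 = 7
LHS != RHS

No, not on the curve


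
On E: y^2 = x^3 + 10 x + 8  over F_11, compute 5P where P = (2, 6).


k = 5 = 101_2 (binary, LSB first: 101)
Double-and-add from P = (2, 6):
  bit 0 = 1: acc = O + (2, 6) = (2, 6)
  bit 1 = 0: acc unchanged = (2, 6)
  bit 2 = 1: acc = (2, 6) + (6, 3) = (7, 6)

5P = (7, 6)


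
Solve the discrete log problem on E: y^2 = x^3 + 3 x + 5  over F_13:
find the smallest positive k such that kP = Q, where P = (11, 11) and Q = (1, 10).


Enumerate multiples of P until we hit Q = (1, 10):
  1P = (11, 11)
  2P = (1, 10)
Match found at i = 2.

k = 2


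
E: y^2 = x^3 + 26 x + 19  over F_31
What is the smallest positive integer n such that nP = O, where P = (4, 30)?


Compute successive multiples of P until we hit O:
  1P = (4, 30)
  2P = (28, 21)
  3P = (19, 26)
  4P = (10, 15)
  5P = (0, 22)
  6P = (0, 9)
  7P = (10, 16)
  8P = (19, 5)
  ... (continuing to 11P)
  11P = O

ord(P) = 11


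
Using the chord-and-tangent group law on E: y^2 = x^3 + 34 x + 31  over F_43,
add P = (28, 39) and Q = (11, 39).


P != Q, so use the chord formula.
s = (y2 - y1) / (x2 - x1) = (0) / (26) mod 43 = 0
x3 = s^2 - x1 - x2 mod 43 = 0^2 - 28 - 11 = 4
y3 = s (x1 - x3) - y1 mod 43 = 0 * (28 - 4) - 39 = 4

P + Q = (4, 4)


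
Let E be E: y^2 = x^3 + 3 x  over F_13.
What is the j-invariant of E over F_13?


Delta = -16(4 a^3 + 27 b^2) mod 13 = 1
-1728 * (4 a)^3 = -1728 * (4*3)^3 mod 13 = 12
j = 12 * 1^(-1) mod 13 = 12

j = 12 (mod 13)


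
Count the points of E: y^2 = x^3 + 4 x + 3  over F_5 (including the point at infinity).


For each x in F_5, count y with y^2 = x^3 + 4 x + 3 mod 5:
  x = 2: RHS = 4, y in [2, 3]  -> 2 point(s)
Affine points: 2. Add the point at infinity: total = 3.

#E(F_5) = 3


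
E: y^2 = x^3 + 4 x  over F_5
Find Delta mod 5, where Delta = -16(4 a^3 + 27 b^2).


4 a^3 + 27 b^2 = 4*4^3 + 27*0^2 = 256 + 0 = 256
Delta = -16 * (256) = -4096
Delta mod 5 = 4

Delta = 4 (mod 5)


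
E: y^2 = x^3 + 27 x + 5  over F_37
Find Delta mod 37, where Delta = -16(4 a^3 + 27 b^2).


4 a^3 + 27 b^2 = 4*27^3 + 27*5^2 = 78732 + 675 = 79407
Delta = -16 * (79407) = -1270512
Delta mod 37 = 31

Delta = 31 (mod 37)


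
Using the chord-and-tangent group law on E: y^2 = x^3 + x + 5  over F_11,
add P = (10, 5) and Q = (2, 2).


P != Q, so use the chord formula.
s = (y2 - y1) / (x2 - x1) = (8) / (3) mod 11 = 10
x3 = s^2 - x1 - x2 mod 11 = 10^2 - 10 - 2 = 0
y3 = s (x1 - x3) - y1 mod 11 = 10 * (10 - 0) - 5 = 7

P + Q = (0, 7)


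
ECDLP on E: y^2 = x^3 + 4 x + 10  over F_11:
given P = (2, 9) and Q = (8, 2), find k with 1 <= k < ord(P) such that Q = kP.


Enumerate multiples of P until we hit Q = (8, 2):
  1P = (2, 9)
  2P = (1, 9)
  3P = (8, 2)
Match found at i = 3.

k = 3


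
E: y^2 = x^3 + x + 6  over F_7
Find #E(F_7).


For each x in F_7, count y with y^2 = x^3 + 1 x + 6 mod 7:
  x = 1: RHS = 1, y in [1, 6]  -> 2 point(s)
  x = 2: RHS = 2, y in [3, 4]  -> 2 point(s)
  x = 3: RHS = 1, y in [1, 6]  -> 2 point(s)
  x = 4: RHS = 4, y in [2, 5]  -> 2 point(s)
  x = 6: RHS = 4, y in [2, 5]  -> 2 point(s)
Affine points: 10. Add the point at infinity: total = 11.

#E(F_7) = 11


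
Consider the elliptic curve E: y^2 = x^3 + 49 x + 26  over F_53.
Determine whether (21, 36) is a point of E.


Check whether y^2 = x^3 + 49 x + 26 (mod 53) for (x, y) = (21, 36).
LHS: y^2 = 36^2 mod 53 = 24
RHS: x^3 + 49 x + 26 = 21^3 + 49*21 + 26 mod 53 = 34
LHS != RHS

No, not on the curve


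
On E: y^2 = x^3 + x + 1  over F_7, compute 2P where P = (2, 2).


k = 2 = 10_2 (binary, LSB first: 01)
Double-and-add from P = (2, 2):
  bit 0 = 0: acc unchanged = O
  bit 1 = 1: acc = O + (0, 1) = (0, 1)

2P = (0, 1)


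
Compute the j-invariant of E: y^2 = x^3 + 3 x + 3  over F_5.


Delta = -16(4 a^3 + 27 b^2) mod 5 = 4
-1728 * (4 a)^3 = -1728 * (4*3)^3 mod 5 = 1
j = 1 * 4^(-1) mod 5 = 4

j = 4 (mod 5)


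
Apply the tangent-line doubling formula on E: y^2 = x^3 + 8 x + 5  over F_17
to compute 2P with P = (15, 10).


Doubling: s = (3 x1^2 + a) / (2 y1)
s = (3*15^2 + 8) / (2*10) mod 17 = 1
x3 = s^2 - 2 x1 mod 17 = 1^2 - 2*15 = 5
y3 = s (x1 - x3) - y1 mod 17 = 1 * (15 - 5) - 10 = 0

2P = (5, 0)


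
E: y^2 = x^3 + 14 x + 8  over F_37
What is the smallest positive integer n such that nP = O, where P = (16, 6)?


Compute successive multiples of P until we hit O:
  1P = (16, 6)
  2P = (8, 22)
  3P = (17, 33)
  4P = (30, 23)
  5P = (24, 16)
  6P = (24, 21)
  7P = (30, 14)
  8P = (17, 4)
  ... (continuing to 11P)
  11P = O

ord(P) = 11


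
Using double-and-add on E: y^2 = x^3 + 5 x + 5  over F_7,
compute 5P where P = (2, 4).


k = 5 = 101_2 (binary, LSB first: 101)
Double-and-add from P = (2, 4):
  bit 0 = 1: acc = O + (2, 4) = (2, 4)
  bit 1 = 0: acc unchanged = (2, 4)
  bit 2 = 1: acc = (2, 4) + (1, 5) = (5, 6)

5P = (5, 6)


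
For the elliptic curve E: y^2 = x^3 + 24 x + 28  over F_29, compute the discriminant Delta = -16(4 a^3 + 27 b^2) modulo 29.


4 a^3 + 27 b^2 = 4*24^3 + 27*28^2 = 55296 + 21168 = 76464
Delta = -16 * (76464) = -1223424
Delta mod 29 = 28

Delta = 28 (mod 29)


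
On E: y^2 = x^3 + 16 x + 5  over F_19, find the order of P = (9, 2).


Compute successive multiples of P until we hit O:
  1P = (9, 2)
  2P = (10, 14)
  3P = (11, 12)
  4P = (5, 18)
  5P = (2, 8)
  6P = (13, 15)
  7P = (4, 0)
  8P = (13, 4)
  ... (continuing to 14P)
  14P = O

ord(P) = 14


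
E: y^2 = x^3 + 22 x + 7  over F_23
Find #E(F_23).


For each x in F_23, count y with y^2 = x^3 + 22 x + 7 mod 23:
  x = 2: RHS = 13, y in [6, 17]  -> 2 point(s)
  x = 3: RHS = 8, y in [10, 13]  -> 2 point(s)
  x = 5: RHS = 12, y in [9, 14]  -> 2 point(s)
  x = 10: RHS = 8, y in [10, 13]  -> 2 point(s)
  x = 11: RHS = 16, y in [4, 19]  -> 2 point(s)
  x = 13: RHS = 6, y in [11, 12]  -> 2 point(s)
  x = 14: RHS = 0, y in [0]  -> 1 point(s)
  x = 15: RHS = 9, y in [3, 20]  -> 2 point(s)
  x = 16: RHS = 16, y in [4, 19]  -> 2 point(s)
  x = 17: RHS = 4, y in [2, 21]  -> 2 point(s)
  x = 18: RHS = 2, y in [5, 18]  -> 2 point(s)
  x = 19: RHS = 16, y in [4, 19]  -> 2 point(s)
  x = 20: RHS = 6, y in [11, 12]  -> 2 point(s)
  x = 21: RHS = 1, y in [1, 22]  -> 2 point(s)
Affine points: 27. Add the point at infinity: total = 28.

#E(F_23) = 28


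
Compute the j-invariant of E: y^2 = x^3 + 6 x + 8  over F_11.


Delta = -16(4 a^3 + 27 b^2) mod 11 = 9
-1728 * (4 a)^3 = -1728 * (4*6)^3 mod 11 = 3
j = 3 * 9^(-1) mod 11 = 4

j = 4 (mod 11)


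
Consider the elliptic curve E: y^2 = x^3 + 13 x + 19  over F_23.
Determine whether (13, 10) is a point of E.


Check whether y^2 = x^3 + 13 x + 19 (mod 23) for (x, y) = (13, 10).
LHS: y^2 = 10^2 mod 23 = 8
RHS: x^3 + 13 x + 19 = 13^3 + 13*13 + 19 mod 23 = 16
LHS != RHS

No, not on the curve


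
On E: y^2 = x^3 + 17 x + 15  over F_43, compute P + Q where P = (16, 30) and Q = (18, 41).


P != Q, so use the chord formula.
s = (y2 - y1) / (x2 - x1) = (11) / (2) mod 43 = 27
x3 = s^2 - x1 - x2 mod 43 = 27^2 - 16 - 18 = 7
y3 = s (x1 - x3) - y1 mod 43 = 27 * (16 - 7) - 30 = 41

P + Q = (7, 41)


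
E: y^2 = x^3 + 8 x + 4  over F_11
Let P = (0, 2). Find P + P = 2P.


Doubling: s = (3 x1^2 + a) / (2 y1)
s = (3*0^2 + 8) / (2*2) mod 11 = 2
x3 = s^2 - 2 x1 mod 11 = 2^2 - 2*0 = 4
y3 = s (x1 - x3) - y1 mod 11 = 2 * (0 - 4) - 2 = 1

2P = (4, 1)


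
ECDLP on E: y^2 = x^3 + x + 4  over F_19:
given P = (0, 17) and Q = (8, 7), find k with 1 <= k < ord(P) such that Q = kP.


Enumerate multiples of P until we hit Q = (8, 7):
  1P = (0, 17)
  2P = (6, 13)
  3P = (5, 18)
  4P = (11, 15)
  5P = (14, 8)
  6P = (9, 1)
  7P = (8, 12)
  8P = (1, 5)
  9P = (10, 8)
  10P = (10, 11)
  11P = (1, 14)
  12P = (8, 7)
Match found at i = 12.

k = 12


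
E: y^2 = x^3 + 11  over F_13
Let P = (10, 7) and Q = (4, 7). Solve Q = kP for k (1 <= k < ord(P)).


Enumerate multiples of P until we hit Q = (4, 7):
  1P = (10, 7)
  2P = (7, 9)
  3P = (8, 9)
  4P = (9, 5)
  5P = (11, 4)
  6P = (1, 5)
  7P = (12, 7)
  8P = (4, 6)
  9P = (3, 5)
  10P = (3, 8)
  11P = (4, 7)
Match found at i = 11.

k = 11


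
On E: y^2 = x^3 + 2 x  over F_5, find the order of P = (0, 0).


Compute successive multiples of P until we hit O:
  1P = (0, 0)
  2P = O

ord(P) = 2


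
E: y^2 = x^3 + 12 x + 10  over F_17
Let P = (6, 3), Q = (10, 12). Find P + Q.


P != Q, so use the chord formula.
s = (y2 - y1) / (x2 - x1) = (9) / (4) mod 17 = 15
x3 = s^2 - x1 - x2 mod 17 = 15^2 - 6 - 10 = 5
y3 = s (x1 - x3) - y1 mod 17 = 15 * (6 - 5) - 3 = 12

P + Q = (5, 12)


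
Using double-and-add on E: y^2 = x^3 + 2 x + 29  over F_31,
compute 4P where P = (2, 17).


k = 4 = 100_2 (binary, LSB first: 001)
Double-and-add from P = (2, 17):
  bit 0 = 0: acc unchanged = O
  bit 1 = 0: acc unchanged = O
  bit 2 = 1: acc = O + (12, 13) = (12, 13)

4P = (12, 13)


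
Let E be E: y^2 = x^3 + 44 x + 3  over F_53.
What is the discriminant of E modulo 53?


4 a^3 + 27 b^2 = 4*44^3 + 27*3^2 = 340736 + 243 = 340979
Delta = -16 * (340979) = -5455664
Delta mod 53 = 50

Delta = 50 (mod 53)


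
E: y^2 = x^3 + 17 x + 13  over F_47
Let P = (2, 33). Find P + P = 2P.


Doubling: s = (3 x1^2 + a) / (2 y1)
s = (3*2^2 + 17) / (2*33) mod 47 = 4
x3 = s^2 - 2 x1 mod 47 = 4^2 - 2*2 = 12
y3 = s (x1 - x3) - y1 mod 47 = 4 * (2 - 12) - 33 = 21

2P = (12, 21)


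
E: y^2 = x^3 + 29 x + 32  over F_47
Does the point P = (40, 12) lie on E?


Check whether y^2 = x^3 + 29 x + 32 (mod 47) for (x, y) = (40, 12).
LHS: y^2 = 12^2 mod 47 = 3
RHS: x^3 + 29 x + 32 = 40^3 + 29*40 + 32 mod 47 = 3
LHS = RHS

Yes, on the curve


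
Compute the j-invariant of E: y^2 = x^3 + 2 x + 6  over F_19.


Delta = -16(4 a^3 + 27 b^2) mod 19 = 10
-1728 * (4 a)^3 = -1728 * (4*2)^3 mod 19 = 18
j = 18 * 10^(-1) mod 19 = 17

j = 17 (mod 19)


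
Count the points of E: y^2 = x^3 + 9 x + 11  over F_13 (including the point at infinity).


For each x in F_13, count y with y^2 = x^3 + 9 x + 11 mod 13:
  x = 3: RHS = 0, y in [0]  -> 1 point(s)
  x = 5: RHS = 12, y in [5, 8]  -> 2 point(s)
  x = 7: RHS = 1, y in [1, 12]  -> 2 point(s)
  x = 8: RHS = 10, y in [6, 7]  -> 2 point(s)
  x = 10: RHS = 9, y in [3, 10]  -> 2 point(s)
  x = 12: RHS = 1, y in [1, 12]  -> 2 point(s)
Affine points: 11. Add the point at infinity: total = 12.

#E(F_13) = 12


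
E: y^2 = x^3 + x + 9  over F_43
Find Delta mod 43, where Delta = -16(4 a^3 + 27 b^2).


4 a^3 + 27 b^2 = 4*1^3 + 27*9^2 = 4 + 2187 = 2191
Delta = -16 * (2191) = -35056
Delta mod 43 = 32

Delta = 32 (mod 43)


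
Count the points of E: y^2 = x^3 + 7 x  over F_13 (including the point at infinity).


For each x in F_13, count y with y^2 = x^3 + 7 x + 0 mod 13:
  x = 0: RHS = 0, y in [0]  -> 1 point(s)
  x = 2: RHS = 9, y in [3, 10]  -> 2 point(s)
  x = 3: RHS = 9, y in [3, 10]  -> 2 point(s)
  x = 4: RHS = 1, y in [1, 12]  -> 2 point(s)
  x = 5: RHS = 4, y in [2, 11]  -> 2 point(s)
  x = 8: RHS = 9, y in [3, 10]  -> 2 point(s)
  x = 9: RHS = 12, y in [5, 8]  -> 2 point(s)
  x = 10: RHS = 4, y in [2, 11]  -> 2 point(s)
  x = 11: RHS = 4, y in [2, 11]  -> 2 point(s)
Affine points: 17. Add the point at infinity: total = 18.

#E(F_13) = 18


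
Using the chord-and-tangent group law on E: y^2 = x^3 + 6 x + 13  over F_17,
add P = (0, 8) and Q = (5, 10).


P != Q, so use the chord formula.
s = (y2 - y1) / (x2 - x1) = (2) / (5) mod 17 = 14
x3 = s^2 - x1 - x2 mod 17 = 14^2 - 0 - 5 = 4
y3 = s (x1 - x3) - y1 mod 17 = 14 * (0 - 4) - 8 = 4

P + Q = (4, 4)


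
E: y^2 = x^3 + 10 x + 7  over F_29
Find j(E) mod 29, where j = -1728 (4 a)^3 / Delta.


Delta = -16(4 a^3 + 27 b^2) mod 29 = 5
-1728 * (4 a)^3 = -1728 * (4*10)^3 mod 29 = 22
j = 22 * 5^(-1) mod 29 = 16

j = 16 (mod 29)


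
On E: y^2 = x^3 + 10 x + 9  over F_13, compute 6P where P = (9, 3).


k = 6 = 110_2 (binary, LSB first: 011)
Double-and-add from P = (9, 3):
  bit 0 = 0: acc unchanged = O
  bit 1 = 1: acc = O + (9, 10) = (9, 10)
  bit 2 = 1: acc = (9, 10) + (9, 3) = O

6P = O


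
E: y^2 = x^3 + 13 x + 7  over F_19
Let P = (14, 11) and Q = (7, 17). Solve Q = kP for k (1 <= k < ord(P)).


Enumerate multiples of P until we hit Q = (7, 17):
  1P = (14, 11)
  2P = (7, 17)
Match found at i = 2.

k = 2


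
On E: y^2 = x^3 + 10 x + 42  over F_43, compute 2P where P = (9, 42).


Doubling: s = (3 x1^2 + a) / (2 y1)
s = (3*9^2 + 10) / (2*42) mod 43 = 24
x3 = s^2 - 2 x1 mod 43 = 24^2 - 2*9 = 42
y3 = s (x1 - x3) - y1 mod 43 = 24 * (9 - 42) - 42 = 26

2P = (42, 26)


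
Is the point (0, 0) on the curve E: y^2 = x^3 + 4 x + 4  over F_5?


Check whether y^2 = x^3 + 4 x + 4 (mod 5) for (x, y) = (0, 0).
LHS: y^2 = 0^2 mod 5 = 0
RHS: x^3 + 4 x + 4 = 0^3 + 4*0 + 4 mod 5 = 4
LHS != RHS

No, not on the curve


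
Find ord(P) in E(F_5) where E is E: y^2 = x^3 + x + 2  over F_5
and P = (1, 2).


Compute successive multiples of P until we hit O:
  1P = (1, 2)
  2P = (4, 0)
  3P = (1, 3)
  4P = O

ord(P) = 4


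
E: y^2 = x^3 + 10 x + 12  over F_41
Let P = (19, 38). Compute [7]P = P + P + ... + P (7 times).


k = 7 = 111_2 (binary, LSB first: 111)
Double-and-add from P = (19, 38):
  bit 0 = 1: acc = O + (19, 38) = (19, 38)
  bit 1 = 1: acc = (19, 38) + (13, 17) = (11, 31)
  bit 2 = 1: acc = (11, 31) + (6, 40) = (1, 33)

7P = (1, 33)


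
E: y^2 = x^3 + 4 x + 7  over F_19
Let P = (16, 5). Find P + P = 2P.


Doubling: s = (3 x1^2 + a) / (2 y1)
s = (3*16^2 + 4) / (2*5) mod 19 = 5
x3 = s^2 - 2 x1 mod 19 = 5^2 - 2*16 = 12
y3 = s (x1 - x3) - y1 mod 19 = 5 * (16 - 12) - 5 = 15

2P = (12, 15)


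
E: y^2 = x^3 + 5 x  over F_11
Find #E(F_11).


For each x in F_11, count y with y^2 = x^3 + 5 x + 0 mod 11:
  x = 0: RHS = 0, y in [0]  -> 1 point(s)
  x = 3: RHS = 9, y in [3, 8]  -> 2 point(s)
  x = 6: RHS = 4, y in [2, 9]  -> 2 point(s)
  x = 7: RHS = 4, y in [2, 9]  -> 2 point(s)
  x = 9: RHS = 4, y in [2, 9]  -> 2 point(s)
  x = 10: RHS = 5, y in [4, 7]  -> 2 point(s)
Affine points: 11. Add the point at infinity: total = 12.

#E(F_11) = 12


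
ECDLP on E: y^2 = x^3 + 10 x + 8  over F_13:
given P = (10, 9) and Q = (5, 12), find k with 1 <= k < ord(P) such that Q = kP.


Enumerate multiples of P until we hit Q = (5, 12):
  1P = (10, 9)
  2P = (2, 6)
  3P = (5, 1)
  4P = (12, 6)
  5P = (3, 0)
  6P = (12, 7)
  7P = (5, 12)
Match found at i = 7.

k = 7


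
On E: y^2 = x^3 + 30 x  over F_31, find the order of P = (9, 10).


Compute successive multiples of P until we hit O:
  1P = (9, 10)
  2P = (1, 0)
  3P = (9, 21)
  4P = O

ord(P) = 4


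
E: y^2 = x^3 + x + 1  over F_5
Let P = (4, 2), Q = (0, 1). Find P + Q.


P != Q, so use the chord formula.
s = (y2 - y1) / (x2 - x1) = (4) / (1) mod 5 = 4
x3 = s^2 - x1 - x2 mod 5 = 4^2 - 4 - 0 = 2
y3 = s (x1 - x3) - y1 mod 5 = 4 * (4 - 2) - 2 = 1

P + Q = (2, 1)


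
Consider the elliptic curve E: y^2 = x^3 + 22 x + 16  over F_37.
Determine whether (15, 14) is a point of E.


Check whether y^2 = x^3 + 22 x + 16 (mod 37) for (x, y) = (15, 14).
LHS: y^2 = 14^2 mod 37 = 11
RHS: x^3 + 22 x + 16 = 15^3 + 22*15 + 16 mod 37 = 21
LHS != RHS

No, not on the curve


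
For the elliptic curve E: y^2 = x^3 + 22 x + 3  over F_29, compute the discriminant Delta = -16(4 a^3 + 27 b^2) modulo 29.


4 a^3 + 27 b^2 = 4*22^3 + 27*3^2 = 42592 + 243 = 42835
Delta = -16 * (42835) = -685360
Delta mod 29 = 26

Delta = 26 (mod 29)


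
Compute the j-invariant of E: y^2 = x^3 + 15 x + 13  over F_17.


Delta = -16(4 a^3 + 27 b^2) mod 17 = 9
-1728 * (4 a)^3 = -1728 * (4*15)^3 mod 17 = 5
j = 5 * 9^(-1) mod 17 = 10

j = 10 (mod 17)


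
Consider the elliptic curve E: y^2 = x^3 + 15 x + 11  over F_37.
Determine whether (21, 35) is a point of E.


Check whether y^2 = x^3 + 15 x + 11 (mod 37) for (x, y) = (21, 35).
LHS: y^2 = 35^2 mod 37 = 4
RHS: x^3 + 15 x + 11 = 21^3 + 15*21 + 11 mod 37 = 4
LHS = RHS

Yes, on the curve


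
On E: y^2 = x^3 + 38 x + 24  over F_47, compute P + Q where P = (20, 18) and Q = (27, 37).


P != Q, so use the chord formula.
s = (y2 - y1) / (x2 - x1) = (19) / (7) mod 47 = 43
x3 = s^2 - x1 - x2 mod 47 = 43^2 - 20 - 27 = 16
y3 = s (x1 - x3) - y1 mod 47 = 43 * (20 - 16) - 18 = 13

P + Q = (16, 13)


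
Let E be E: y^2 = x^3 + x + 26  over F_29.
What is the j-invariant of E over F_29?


Delta = -16(4 a^3 + 27 b^2) mod 29 = 21
-1728 * (4 a)^3 = -1728 * (4*1)^3 mod 29 = 14
j = 14 * 21^(-1) mod 29 = 20

j = 20 (mod 29)


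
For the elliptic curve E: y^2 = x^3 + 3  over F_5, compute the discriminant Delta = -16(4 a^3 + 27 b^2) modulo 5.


4 a^3 + 27 b^2 = 4*0^3 + 27*3^2 = 0 + 243 = 243
Delta = -16 * (243) = -3888
Delta mod 5 = 2

Delta = 2 (mod 5)


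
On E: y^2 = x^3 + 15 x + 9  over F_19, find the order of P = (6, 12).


Compute successive multiples of P until we hit O:
  1P = (6, 12)
  2P = (11, 17)
  3P = (3, 10)
  4P = (2, 16)
  5P = (12, 13)
  6P = (10, 0)
  7P = (12, 6)
  8P = (2, 3)
  ... (continuing to 12P)
  12P = O

ord(P) = 12


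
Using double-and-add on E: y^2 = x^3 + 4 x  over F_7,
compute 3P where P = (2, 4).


k = 3 = 11_2 (binary, LSB first: 11)
Double-and-add from P = (2, 4):
  bit 0 = 1: acc = O + (2, 4) = (2, 4)
  bit 1 = 1: acc = (2, 4) + (0, 0) = (2, 3)

3P = (2, 3)


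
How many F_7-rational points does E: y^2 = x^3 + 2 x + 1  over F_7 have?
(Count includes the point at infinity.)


For each x in F_7, count y with y^2 = x^3 + 2 x + 1 mod 7:
  x = 0: RHS = 1, y in [1, 6]  -> 2 point(s)
  x = 1: RHS = 4, y in [2, 5]  -> 2 point(s)
Affine points: 4. Add the point at infinity: total = 5.

#E(F_7) = 5


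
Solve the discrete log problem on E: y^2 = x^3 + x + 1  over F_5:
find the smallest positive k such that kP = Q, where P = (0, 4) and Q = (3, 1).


Enumerate multiples of P until we hit Q = (3, 1):
  1P = (0, 4)
  2P = (4, 3)
  3P = (2, 4)
  4P = (3, 1)
Match found at i = 4.

k = 4


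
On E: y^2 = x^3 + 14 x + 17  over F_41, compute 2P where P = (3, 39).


Doubling: s = (3 x1^2 + a) / (2 y1)
s = (3*3^2 + 14) / (2*39) mod 41 = 0
x3 = s^2 - 2 x1 mod 41 = 0^2 - 2*3 = 35
y3 = s (x1 - x3) - y1 mod 41 = 0 * (3 - 35) - 39 = 2

2P = (35, 2)


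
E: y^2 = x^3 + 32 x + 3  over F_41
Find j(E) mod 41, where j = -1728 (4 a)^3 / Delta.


Delta = -16(4 a^3 + 27 b^2) mod 41 = 5
-1728 * (4 a)^3 = -1728 * (4*32)^3 mod 41 = 29
j = 29 * 5^(-1) mod 41 = 14

j = 14 (mod 41)


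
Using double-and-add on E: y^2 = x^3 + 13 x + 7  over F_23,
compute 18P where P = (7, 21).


k = 18 = 10010_2 (binary, LSB first: 01001)
Double-and-add from P = (7, 21):
  bit 0 = 0: acc unchanged = O
  bit 1 = 1: acc = O + (22, 4) = (22, 4)
  bit 2 = 0: acc unchanged = (22, 4)
  bit 3 = 0: acc unchanged = (22, 4)
  bit 4 = 1: acc = (22, 4) + (17, 9) = (8, 5)

18P = (8, 5)


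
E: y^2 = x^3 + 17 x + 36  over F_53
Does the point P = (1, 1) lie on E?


Check whether y^2 = x^3 + 17 x + 36 (mod 53) for (x, y) = (1, 1).
LHS: y^2 = 1^2 mod 53 = 1
RHS: x^3 + 17 x + 36 = 1^3 + 17*1 + 36 mod 53 = 1
LHS = RHS

Yes, on the curve


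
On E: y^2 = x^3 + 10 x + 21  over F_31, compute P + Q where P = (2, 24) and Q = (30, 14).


P != Q, so use the chord formula.
s = (y2 - y1) / (x2 - x1) = (21) / (28) mod 31 = 24
x3 = s^2 - x1 - x2 mod 31 = 24^2 - 2 - 30 = 17
y3 = s (x1 - x3) - y1 mod 31 = 24 * (2 - 17) - 24 = 19

P + Q = (17, 19)


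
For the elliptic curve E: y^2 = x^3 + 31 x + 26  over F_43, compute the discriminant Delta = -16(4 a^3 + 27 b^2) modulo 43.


4 a^3 + 27 b^2 = 4*31^3 + 27*26^2 = 119164 + 18252 = 137416
Delta = -16 * (137416) = -2198656
Delta mod 43 = 20

Delta = 20 (mod 43)


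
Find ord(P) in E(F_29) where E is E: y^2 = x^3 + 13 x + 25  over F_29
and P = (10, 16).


Compute successive multiples of P until we hit O:
  1P = (10, 16)
  2P = (13, 19)
  3P = (7, 16)
  4P = (12, 13)
  5P = (2, 1)
  6P = (11, 22)
  7P = (15, 12)
  8P = (0, 5)
  ... (continuing to 18P)
  18P = O

ord(P) = 18


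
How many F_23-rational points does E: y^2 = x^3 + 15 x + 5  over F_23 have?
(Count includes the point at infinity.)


For each x in F_23, count y with y^2 = x^3 + 15 x + 5 mod 23:
  x = 3: RHS = 8, y in [10, 13]  -> 2 point(s)
  x = 6: RHS = 12, y in [9, 14]  -> 2 point(s)
  x = 7: RHS = 16, y in [4, 19]  -> 2 point(s)
  x = 8: RHS = 16, y in [4, 19]  -> 2 point(s)
  x = 9: RHS = 18, y in [8, 15]  -> 2 point(s)
  x = 11: RHS = 6, y in [11, 12]  -> 2 point(s)
  x = 12: RHS = 4, y in [2, 21]  -> 2 point(s)
  x = 18: RHS = 12, y in [9, 14]  -> 2 point(s)
  x = 20: RHS = 2, y in [5, 18]  -> 2 point(s)
  x = 21: RHS = 13, y in [6, 17]  -> 2 point(s)
  x = 22: RHS = 12, y in [9, 14]  -> 2 point(s)
Affine points: 22. Add the point at infinity: total = 23.

#E(F_23) = 23


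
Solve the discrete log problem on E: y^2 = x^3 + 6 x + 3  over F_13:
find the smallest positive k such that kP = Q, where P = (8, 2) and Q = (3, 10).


Enumerate multiples of P until we hit Q = (3, 10):
  1P = (8, 2)
  2P = (0, 4)
  3P = (1, 6)
  4P = (3, 10)
Match found at i = 4.

k = 4


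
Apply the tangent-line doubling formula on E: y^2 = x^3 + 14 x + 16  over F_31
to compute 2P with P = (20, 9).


Doubling: s = (3 x1^2 + a) / (2 y1)
s = (3*20^2 + 14) / (2*9) mod 31 = 2
x3 = s^2 - 2 x1 mod 31 = 2^2 - 2*20 = 26
y3 = s (x1 - x3) - y1 mod 31 = 2 * (20 - 26) - 9 = 10

2P = (26, 10)


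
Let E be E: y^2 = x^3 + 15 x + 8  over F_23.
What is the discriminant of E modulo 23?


4 a^3 + 27 b^2 = 4*15^3 + 27*8^2 = 13500 + 1728 = 15228
Delta = -16 * (15228) = -243648
Delta mod 23 = 14

Delta = 14 (mod 23)


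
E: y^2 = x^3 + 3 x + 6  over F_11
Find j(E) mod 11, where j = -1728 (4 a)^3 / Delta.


Delta = -16(4 a^3 + 27 b^2) mod 11 = 1
-1728 * (4 a)^3 = -1728 * (4*3)^3 mod 11 = 10
j = 10 * 1^(-1) mod 11 = 10

j = 10 (mod 11)


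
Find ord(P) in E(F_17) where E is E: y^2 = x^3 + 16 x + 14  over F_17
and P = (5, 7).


Compute successive multiples of P until we hit O:
  1P = (5, 7)
  2P = (11, 5)
  3P = (3, 15)
  4P = (8, 5)
  5P = (12, 9)
  6P = (15, 12)
  7P = (10, 16)
  8P = (10, 1)
  ... (continuing to 15P)
  15P = O

ord(P) = 15


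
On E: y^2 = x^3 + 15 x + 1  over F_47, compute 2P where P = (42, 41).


Doubling: s = (3 x1^2 + a) / (2 y1)
s = (3*42^2 + 15) / (2*41) mod 47 = 16
x3 = s^2 - 2 x1 mod 47 = 16^2 - 2*42 = 31
y3 = s (x1 - x3) - y1 mod 47 = 16 * (42 - 31) - 41 = 41

2P = (31, 41)


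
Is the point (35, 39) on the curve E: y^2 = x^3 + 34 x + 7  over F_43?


Check whether y^2 = x^3 + 34 x + 7 (mod 43) for (x, y) = (35, 39).
LHS: y^2 = 39^2 mod 43 = 16
RHS: x^3 + 34 x + 7 = 35^3 + 34*35 + 7 mod 43 = 40
LHS != RHS

No, not on the curve


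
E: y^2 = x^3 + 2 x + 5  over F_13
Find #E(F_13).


For each x in F_13, count y with y^2 = x^3 + 2 x + 5 mod 13:
  x = 2: RHS = 4, y in [2, 11]  -> 2 point(s)
  x = 3: RHS = 12, y in [5, 8]  -> 2 point(s)
  x = 4: RHS = 12, y in [5, 8]  -> 2 point(s)
  x = 5: RHS = 10, y in [6, 7]  -> 2 point(s)
  x = 6: RHS = 12, y in [5, 8]  -> 2 point(s)
  x = 8: RHS = 0, y in [0]  -> 1 point(s)
Affine points: 11. Add the point at infinity: total = 12.

#E(F_13) = 12


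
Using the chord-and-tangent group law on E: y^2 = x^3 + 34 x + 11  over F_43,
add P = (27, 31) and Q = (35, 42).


P != Q, so use the chord formula.
s = (y2 - y1) / (x2 - x1) = (11) / (8) mod 43 = 39
x3 = s^2 - x1 - x2 mod 43 = 39^2 - 27 - 35 = 40
y3 = s (x1 - x3) - y1 mod 43 = 39 * (27 - 40) - 31 = 21

P + Q = (40, 21)


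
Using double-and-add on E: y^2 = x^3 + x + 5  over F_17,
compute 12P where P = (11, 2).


k = 12 = 1100_2 (binary, LSB first: 0011)
Double-and-add from P = (11, 2):
  bit 0 = 0: acc unchanged = O
  bit 1 = 0: acc unchanged = O
  bit 2 = 1: acc = O + (7, 10) = (7, 10)
  bit 3 = 1: acc = (7, 10) + (2, 10) = (8, 7)

12P = (8, 7)


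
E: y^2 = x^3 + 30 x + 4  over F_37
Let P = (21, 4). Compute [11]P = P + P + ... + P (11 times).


k = 11 = 1011_2 (binary, LSB first: 1101)
Double-and-add from P = (21, 4):
  bit 0 = 1: acc = O + (21, 4) = (21, 4)
  bit 1 = 1: acc = (21, 4) + (36, 26) = (18, 30)
  bit 2 = 0: acc unchanged = (18, 30)
  bit 3 = 1: acc = (18, 30) + (0, 35) = (8, 33)

11P = (8, 33)


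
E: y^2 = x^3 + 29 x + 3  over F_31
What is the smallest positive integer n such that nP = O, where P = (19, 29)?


Compute successive multiples of P until we hit O:
  1P = (19, 29)
  2P = (25, 27)
  3P = (25, 4)
  4P = (19, 2)
  5P = O

ord(P) = 5


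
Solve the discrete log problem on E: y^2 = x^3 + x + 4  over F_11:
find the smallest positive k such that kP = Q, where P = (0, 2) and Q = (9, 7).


Enumerate multiples of P until we hit Q = (9, 7):
  1P = (0, 2)
  2P = (9, 4)
  3P = (3, 1)
  4P = (2, 6)
  5P = (2, 5)
  6P = (3, 10)
  7P = (9, 7)
Match found at i = 7.

k = 7


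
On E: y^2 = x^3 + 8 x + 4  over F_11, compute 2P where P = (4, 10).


Doubling: s = (3 x1^2 + a) / (2 y1)
s = (3*4^2 + 8) / (2*10) mod 11 = 5
x3 = s^2 - 2 x1 mod 11 = 5^2 - 2*4 = 6
y3 = s (x1 - x3) - y1 mod 11 = 5 * (4 - 6) - 10 = 2

2P = (6, 2)


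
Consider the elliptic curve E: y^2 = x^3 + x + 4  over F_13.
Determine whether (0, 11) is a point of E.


Check whether y^2 = x^3 + 1 x + 4 (mod 13) for (x, y) = (0, 11).
LHS: y^2 = 11^2 mod 13 = 4
RHS: x^3 + 1 x + 4 = 0^3 + 1*0 + 4 mod 13 = 4
LHS = RHS

Yes, on the curve


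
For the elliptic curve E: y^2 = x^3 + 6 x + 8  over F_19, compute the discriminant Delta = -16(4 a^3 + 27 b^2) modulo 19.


4 a^3 + 27 b^2 = 4*6^3 + 27*8^2 = 864 + 1728 = 2592
Delta = -16 * (2592) = -41472
Delta mod 19 = 5

Delta = 5 (mod 19)


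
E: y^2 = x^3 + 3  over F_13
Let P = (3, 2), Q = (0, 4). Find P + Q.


P != Q, so use the chord formula.
s = (y2 - y1) / (x2 - x1) = (2) / (10) mod 13 = 8
x3 = s^2 - x1 - x2 mod 13 = 8^2 - 3 - 0 = 9
y3 = s (x1 - x3) - y1 mod 13 = 8 * (3 - 9) - 2 = 2

P + Q = (9, 2)


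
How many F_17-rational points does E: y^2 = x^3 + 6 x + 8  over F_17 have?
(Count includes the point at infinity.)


For each x in F_17, count y with y^2 = x^3 + 6 x + 8 mod 17:
  x = 0: RHS = 8, y in [5, 12]  -> 2 point(s)
  x = 1: RHS = 15, y in [7, 10]  -> 2 point(s)
  x = 3: RHS = 2, y in [6, 11]  -> 2 point(s)
  x = 7: RHS = 2, y in [6, 11]  -> 2 point(s)
  x = 9: RHS = 9, y in [3, 14]  -> 2 point(s)
  x = 16: RHS = 1, y in [1, 16]  -> 2 point(s)
Affine points: 12. Add the point at infinity: total = 13.

#E(F_17) = 13


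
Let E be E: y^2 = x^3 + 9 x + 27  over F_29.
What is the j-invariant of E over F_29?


Delta = -16(4 a^3 + 27 b^2) mod 29 = 17
-1728 * (4 a)^3 = -1728 * (4*9)^3 mod 29 = 27
j = 27 * 17^(-1) mod 29 = 5

j = 5 (mod 29)


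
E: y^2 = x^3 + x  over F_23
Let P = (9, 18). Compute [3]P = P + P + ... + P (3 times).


k = 3 = 11_2 (binary, LSB first: 11)
Double-and-add from P = (9, 18):
  bit 0 = 1: acc = O + (9, 18) = (9, 18)
  bit 1 = 1: acc = (9, 18) + (18, 13) = (0, 0)

3P = (0, 0)


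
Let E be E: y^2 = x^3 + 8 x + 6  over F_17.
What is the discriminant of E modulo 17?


4 a^3 + 27 b^2 = 4*8^3 + 27*6^2 = 2048 + 972 = 3020
Delta = -16 * (3020) = -48320
Delta mod 17 = 11

Delta = 11 (mod 17)


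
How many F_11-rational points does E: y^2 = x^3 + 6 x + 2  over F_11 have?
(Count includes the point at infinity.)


For each x in F_11, count y with y^2 = x^3 + 6 x + 2 mod 11:
  x = 1: RHS = 9, y in [3, 8]  -> 2 point(s)
  x = 2: RHS = 0, y in [0]  -> 1 point(s)
  x = 3: RHS = 3, y in [5, 6]  -> 2 point(s)
  x = 5: RHS = 3, y in [5, 6]  -> 2 point(s)
  x = 6: RHS = 1, y in [1, 10]  -> 2 point(s)
  x = 8: RHS = 1, y in [1, 10]  -> 2 point(s)
  x = 9: RHS = 4, y in [2, 9]  -> 2 point(s)
Affine points: 13. Add the point at infinity: total = 14.

#E(F_11) = 14


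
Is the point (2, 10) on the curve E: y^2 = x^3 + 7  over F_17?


Check whether y^2 = x^3 + 0 x + 7 (mod 17) for (x, y) = (2, 10).
LHS: y^2 = 10^2 mod 17 = 15
RHS: x^3 + 0 x + 7 = 2^3 + 0*2 + 7 mod 17 = 15
LHS = RHS

Yes, on the curve


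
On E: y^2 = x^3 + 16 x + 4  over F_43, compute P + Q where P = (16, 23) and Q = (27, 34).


P != Q, so use the chord formula.
s = (y2 - y1) / (x2 - x1) = (11) / (11) mod 43 = 1
x3 = s^2 - x1 - x2 mod 43 = 1^2 - 16 - 27 = 1
y3 = s (x1 - x3) - y1 mod 43 = 1 * (16 - 1) - 23 = 35

P + Q = (1, 35)


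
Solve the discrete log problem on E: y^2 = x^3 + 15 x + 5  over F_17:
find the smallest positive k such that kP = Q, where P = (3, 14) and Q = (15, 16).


Enumerate multiples of P until we hit Q = (15, 16):
  1P = (3, 14)
  2P = (9, 11)
  3P = (1, 2)
  4P = (15, 16)
Match found at i = 4.

k = 4


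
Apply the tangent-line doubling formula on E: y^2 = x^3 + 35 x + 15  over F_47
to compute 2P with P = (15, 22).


Doubling: s = (3 x1^2 + a) / (2 y1)
s = (3*15^2 + 35) / (2*22) mod 47 = 14
x3 = s^2 - 2 x1 mod 47 = 14^2 - 2*15 = 25
y3 = s (x1 - x3) - y1 mod 47 = 14 * (15 - 25) - 22 = 26

2P = (25, 26)


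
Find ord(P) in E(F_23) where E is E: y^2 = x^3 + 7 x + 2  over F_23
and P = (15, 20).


Compute successive multiples of P until we hit O:
  1P = (15, 20)
  2P = (5, 1)
  3P = (5, 22)
  4P = (15, 3)
  5P = O

ord(P) = 5


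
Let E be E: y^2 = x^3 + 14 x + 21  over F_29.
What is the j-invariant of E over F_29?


Delta = -16(4 a^3 + 27 b^2) mod 29 = 26
-1728 * (4 a)^3 = -1728 * (4*14)^3 mod 29 = 20
j = 20 * 26^(-1) mod 29 = 3

j = 3 (mod 29)


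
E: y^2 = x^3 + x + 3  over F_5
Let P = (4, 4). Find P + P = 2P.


Doubling: s = (3 x1^2 + a) / (2 y1)
s = (3*4^2 + 1) / (2*4) mod 5 = 3
x3 = s^2 - 2 x1 mod 5 = 3^2 - 2*4 = 1
y3 = s (x1 - x3) - y1 mod 5 = 3 * (4 - 1) - 4 = 0

2P = (1, 0)
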